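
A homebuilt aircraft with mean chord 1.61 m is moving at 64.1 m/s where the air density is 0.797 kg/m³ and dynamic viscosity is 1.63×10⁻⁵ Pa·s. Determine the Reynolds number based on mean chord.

Re = ρ·v·c/μ = 0.797 × 64.1 × 1.61 / (1.63×10⁻⁵) = 5.05×10^6

Re = 5.05×10^6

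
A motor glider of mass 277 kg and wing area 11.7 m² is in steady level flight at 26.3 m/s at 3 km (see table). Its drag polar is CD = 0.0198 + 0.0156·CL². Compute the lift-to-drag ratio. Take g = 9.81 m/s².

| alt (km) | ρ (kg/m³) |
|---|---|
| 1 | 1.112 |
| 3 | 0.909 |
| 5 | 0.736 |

L/D = 26.1

At 3 km, from the table: ρ = 0.909 kg/m³.
Weight W = mg = 277 × 9.81 = 2717.4 N; in level flight L = W.
Dynamic pressure q = 0.5 × 0.909 × 26.3² = 314.4 Pa.
CL = 2W/(ρv²S) = 2×2717.4/(0.909×26.3²×11.7) = 0.7388.
CD = 0.0198 + 0.0156 × 0.7388² = 0.02831.
L/D = CL/CD = 0.7388 / 0.02831 = 26.1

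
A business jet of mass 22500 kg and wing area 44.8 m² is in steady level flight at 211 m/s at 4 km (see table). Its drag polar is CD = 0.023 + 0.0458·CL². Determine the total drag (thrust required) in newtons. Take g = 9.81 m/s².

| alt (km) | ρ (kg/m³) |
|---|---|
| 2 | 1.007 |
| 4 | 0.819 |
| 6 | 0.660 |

At 4 km, from the table: ρ = 0.819 kg/m³.
Weight W = mg = 22500 × 9.81 = 2.2072×10^5 N; in level flight L = W.
q = ½ρv² = ½ × 0.819 × 211² = 18230 Pa.
CL = W/(q·S) = 2.2072×10^5 / (18230 × 44.8) = 0.2702.
CD = 0.023 + 0.0458 × 0.2702² = 0.02634.
D = q·S·CD = 18230 × 44.8 × 0.02634 = 21520 N

D = 21500 N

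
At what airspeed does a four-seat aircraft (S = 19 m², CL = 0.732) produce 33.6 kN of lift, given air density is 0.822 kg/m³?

v = 76.7 m/s

L = ½ρv²S·CL ⇒ v = √(2L/(ρ·S·CL))
v = √(2 × 33600 / (0.822 × 19 × 0.732)) = √5878 = 76.7 m/s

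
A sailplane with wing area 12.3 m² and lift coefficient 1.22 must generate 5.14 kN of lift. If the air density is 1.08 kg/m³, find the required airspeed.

L = ½ρv²S·CL ⇒ v = √(2L/(ρ·S·CL))
v = √(2 × 5140 / (1.08 × 12.3 × 1.22)) = √634.3 = 25.2 m/s

v = 25.2 m/s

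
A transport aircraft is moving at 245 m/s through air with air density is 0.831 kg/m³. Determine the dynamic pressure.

q = 24900 Pa

q = ½ρv² = ½ × 0.831 × 245² = 24900 Pa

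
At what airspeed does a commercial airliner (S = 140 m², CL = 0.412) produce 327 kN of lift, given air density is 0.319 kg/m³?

L = ½ρv²S·CL ⇒ v = √(2L/(ρ·S·CL))
v = √(2 × 3.27×10^5 / (0.319 × 140 × 0.412)) = √35540 = 189 m/s

v = 189 m/s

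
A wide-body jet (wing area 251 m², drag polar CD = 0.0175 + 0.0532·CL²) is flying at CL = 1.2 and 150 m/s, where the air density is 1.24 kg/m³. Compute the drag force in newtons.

D = 3.3×10^5 N

CD = 0.0175 + 0.0532 × 1.2² = 0.09411
D = ½ρv²S·CD = ½ × 1.24 × 150² × 251 × 0.09411 = 3.3×10^5 N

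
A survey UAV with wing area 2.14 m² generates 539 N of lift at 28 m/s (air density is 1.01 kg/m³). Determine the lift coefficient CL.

From L = ½ρv²S·CL, rearranging gives CL = 2L/(ρv²S).
CL = 2 × 539 / (1.01 × 28² × 2.14) = 0.636

CL = 0.636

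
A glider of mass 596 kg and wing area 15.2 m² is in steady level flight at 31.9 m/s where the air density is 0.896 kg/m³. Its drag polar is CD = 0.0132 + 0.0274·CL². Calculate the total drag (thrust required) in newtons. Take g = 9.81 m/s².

Weight W = mg = 596 × 9.81 = 5846.8 N; in level flight L = W.
q = ½ρv² = ½ × 0.896 × 31.9² = 455.9 Pa.
CL = 2W/(ρv²S) = 2×5846.8/(0.896×31.9²×15.2) = 0.8437.
CD = 0.0132 + 0.0274 × 0.8437² = 0.03271.
D = q·S·CD = 455.9 × 15.2 × 0.03271 = 226.6 N

D = 227 N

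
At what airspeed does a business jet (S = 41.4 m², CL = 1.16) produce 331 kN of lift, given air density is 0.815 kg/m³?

v = 130 m/s

L = ½ρv²S·CL ⇒ v = √(2L/(ρ·S·CL))
v = √(2 × 3.31×10^5 / (0.815 × 41.4 × 1.16)) = √16910 = 130 m/s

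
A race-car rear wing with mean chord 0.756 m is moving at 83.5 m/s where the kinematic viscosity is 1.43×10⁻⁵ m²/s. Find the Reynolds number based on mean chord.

Re = v·c/ν = 83.5 × 0.756 / (1.43×10⁻⁵) = 4.41×10^6

Re = 4.41×10^6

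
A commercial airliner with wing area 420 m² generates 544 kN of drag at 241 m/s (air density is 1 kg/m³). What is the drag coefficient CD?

CD = 0.0446

From D = ½ρv²S·CD, rearranging gives CD = 2D/(ρv²S).
CD = 2 × 5.44×10^5 / (1 × 241² × 420) = 0.0446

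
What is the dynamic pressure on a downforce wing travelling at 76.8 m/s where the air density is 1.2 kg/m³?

q = ½ρv² = ½ × 1.2 × 76.8² = 3540 Pa

q = 3540 Pa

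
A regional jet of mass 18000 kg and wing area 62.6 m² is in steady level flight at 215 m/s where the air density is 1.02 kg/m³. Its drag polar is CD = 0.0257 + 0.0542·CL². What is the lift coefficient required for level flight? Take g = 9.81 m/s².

Level flight ⇒ L = W = m·g = 18000 × 9.81 = 1.7658×10^5 N.
Dynamic pressure q = 0.5 × 1.02 × 215² = 23570 Pa.
Required CL = L/(qS) = 1.7658×10^5/(23570·62.6) = 0.1197.

CL = 0.12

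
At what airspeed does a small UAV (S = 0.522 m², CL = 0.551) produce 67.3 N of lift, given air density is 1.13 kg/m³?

v = 20.4 m/s

L = ½ρv²S·CL ⇒ v = √(2L/(ρ·S·CL))
v = √(2 × 67.3 / (1.13 × 0.522 × 0.551)) = √414.1 = 20.4 m/s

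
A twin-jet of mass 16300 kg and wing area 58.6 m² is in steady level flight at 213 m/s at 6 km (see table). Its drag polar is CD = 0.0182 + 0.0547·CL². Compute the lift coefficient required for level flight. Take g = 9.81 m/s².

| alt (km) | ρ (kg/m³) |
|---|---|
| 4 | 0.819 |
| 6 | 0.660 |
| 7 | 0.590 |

At 6 km, from the table: ρ = 0.660 kg/m³.
In steady level flight, lift balances weight: W = mg = 16300 × 9.81 = 1.599×10^5 N.
Dynamic pressure q = 0.5 × 0.66 × 213² = 14970 Pa.
CL = 2W/(ρv²S) = 2×1.599×10^5/(0.66×213²×58.6) = 0.1823.

CL = 0.182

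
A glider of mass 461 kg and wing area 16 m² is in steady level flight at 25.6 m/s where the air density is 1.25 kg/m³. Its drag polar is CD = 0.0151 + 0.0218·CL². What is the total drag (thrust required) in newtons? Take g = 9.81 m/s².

Level flight ⇒ L = W = m·g = 461 × 9.81 = 4522.4 N.
q = ½ρv² = ½ × 1.25 × 25.6² = 409.6 Pa.
CL = 2W/(ρv²S) = 2×4522.4/(1.25×25.6²×16) = 0.6901.
CD = 0.0151 + 0.0218 × 0.6901² = 0.02548.
D = q·S·CD = 409.6 × 16 × 0.02548 = 167 N

D = 167 N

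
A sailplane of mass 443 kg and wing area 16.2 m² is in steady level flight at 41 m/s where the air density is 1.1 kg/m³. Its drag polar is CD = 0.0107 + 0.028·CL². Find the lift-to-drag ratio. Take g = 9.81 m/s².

L/D = 22.2

Weight W = mg = 443 × 9.81 = 4345.8 N; in level flight L = W.
Dynamic pressure q = 0.5 × 1.1 × 41² = 924.6 Pa.
CL = 2W/(ρv²S) = 2×4345.8/(1.1×41²×16.2) = 0.2902.
CD = 0.0107 + 0.028 × 0.2902² = 0.01306.
L/D = CL/CD = 0.2902 / 0.01306 = 22.2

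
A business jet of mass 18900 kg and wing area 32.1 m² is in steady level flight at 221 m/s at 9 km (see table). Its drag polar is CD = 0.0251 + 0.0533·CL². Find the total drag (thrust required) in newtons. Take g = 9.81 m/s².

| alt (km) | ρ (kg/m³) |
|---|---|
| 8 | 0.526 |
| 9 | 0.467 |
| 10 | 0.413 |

At 9 km, from the table: ρ = 0.467 kg/m³.
Level flight ⇒ L = W = m·g = 18900 × 9.81 = 1.8541×10^5 N.
Dynamic pressure q = 0.5 × 0.467 × 221² = 11400 Pa.
Required CL = L/(qS) = 1.8541×10^5/(11400·32.1) = 0.5065.
CD = 0.0251 + 0.0533 × 0.5065² = 0.03877.
D = q·S·CD = 11400 × 32.1 × 0.03877 = 14190 N

D = 14200 N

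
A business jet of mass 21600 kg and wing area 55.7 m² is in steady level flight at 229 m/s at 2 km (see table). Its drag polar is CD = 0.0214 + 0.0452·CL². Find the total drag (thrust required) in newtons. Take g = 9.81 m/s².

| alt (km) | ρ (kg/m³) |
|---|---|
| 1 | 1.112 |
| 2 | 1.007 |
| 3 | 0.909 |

D = 32900 N

At 2 km, from the table: ρ = 1.007 kg/m³.
In steady level flight, lift balances weight: W = mg = 21600 × 9.81 = 2.119×10^5 N.
Dynamic pressure q = 0.5 × 1.007 × 229² = 26400 Pa.
CL = 2W/(ρv²S) = 2×2.119×10^5/(1.007×229²×55.7) = 0.1441.
CD = 0.0214 + 0.0452 × 0.1441² = 0.02234.
D = q·S·CD = 26400 × 55.7 × 0.02234 = 32850 N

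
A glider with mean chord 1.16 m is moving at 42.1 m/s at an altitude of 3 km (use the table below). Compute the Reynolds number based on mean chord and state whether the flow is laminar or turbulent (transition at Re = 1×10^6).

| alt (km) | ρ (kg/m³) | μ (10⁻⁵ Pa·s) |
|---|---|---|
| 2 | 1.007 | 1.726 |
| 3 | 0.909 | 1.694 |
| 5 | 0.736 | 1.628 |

Re = 2.62×10^6 (turbulent)

At 3 km, from the table: ρ = 0.909 kg/m³, μ = 1.694×10⁻⁵ Pa·s.
Re = ρ·v·c/μ = 0.909 × 42.1 × 1.16 / (1.694×10⁻⁵) = 2.62×10^6
Since 2.62×10^6 > 1×10^6, the flow is turbulent.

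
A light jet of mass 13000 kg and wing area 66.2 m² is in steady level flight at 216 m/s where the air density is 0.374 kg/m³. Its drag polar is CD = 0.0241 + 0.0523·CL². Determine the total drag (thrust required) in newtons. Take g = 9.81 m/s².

D = 15400 N

Level flight ⇒ L = W = m·g = 13000 × 9.81 = 1.2753×10^5 N.
q = ½ρv² = ½ × 0.374 × 216² = 8725 Pa.
CL = 2W/(ρv²S) = 2×1.2753×10^5/(0.374×216²×66.2) = 0.2208.
CD = 0.0241 + 0.0523 × 0.2208² = 0.02665.
D = q·S·CD = 8725 × 66.2 × 0.02665 = 15390 N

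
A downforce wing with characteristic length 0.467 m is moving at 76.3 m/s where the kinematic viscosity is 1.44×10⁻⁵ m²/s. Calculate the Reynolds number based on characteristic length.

Re = 2.47×10^6

Re = v·c/ν = 76.3 × 0.467 / (1.44×10⁻⁵) = 2.47×10^6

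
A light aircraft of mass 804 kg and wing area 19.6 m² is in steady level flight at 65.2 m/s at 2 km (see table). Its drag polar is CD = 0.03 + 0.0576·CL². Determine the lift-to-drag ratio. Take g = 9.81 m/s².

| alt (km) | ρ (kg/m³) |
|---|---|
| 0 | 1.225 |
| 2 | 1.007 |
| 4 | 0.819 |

L/D = 5.87

At 2 km, from the table: ρ = 1.007 kg/m³.
Level flight ⇒ L = W = m·g = 804 × 9.81 = 7887.2 N.
q = ½ρv² = ½ × 1.007 × 65.2² = 2140 Pa.
Required CL = L/(qS) = 7887.2/(2140·19.6) = 0.188.
CD = 0.03 + 0.0576 × 0.188² = 0.03204.
L/D = CL/CD = 0.188 / 0.03204 = 5.87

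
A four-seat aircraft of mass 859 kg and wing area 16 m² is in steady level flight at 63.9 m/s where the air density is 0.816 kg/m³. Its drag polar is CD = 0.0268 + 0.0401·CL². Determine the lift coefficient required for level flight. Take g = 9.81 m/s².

CL = 0.316

Level flight ⇒ L = W = m·g = 859 × 9.81 = 8426.8 N.
q = ½ρv² = ½ × 0.816 × 63.9² = 1666 Pa.
CL = W/(q·S) = 8426.8 / (1666 × 16) = 0.3161.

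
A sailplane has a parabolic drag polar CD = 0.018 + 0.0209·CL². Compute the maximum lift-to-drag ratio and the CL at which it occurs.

(L/D)max = 25.8, at CL = 0.928

For CD = CD0 + K·CL², (L/D)max occurs at CL* = √(CD0/K) and equals 1/(2√(K·CD0)).
(L/D)max = 1/(2√(0.0209 × 0.018)) = 1/(2 × 0.0194) = 25.8
CL* = √(0.018/0.0209) = 0.928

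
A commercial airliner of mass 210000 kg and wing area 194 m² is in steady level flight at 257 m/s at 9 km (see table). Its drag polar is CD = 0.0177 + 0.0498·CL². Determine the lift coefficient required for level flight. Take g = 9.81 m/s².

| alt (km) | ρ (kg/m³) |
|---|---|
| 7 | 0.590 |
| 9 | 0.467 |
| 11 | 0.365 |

CL = 0.689

At 9 km, from the table: ρ = 0.467 kg/m³.
Level flight ⇒ L = W = m·g = 210000 × 9.81 = 2.0601×10^6 N.
Dynamic pressure q = 0.5 × 0.467 × 257² = 15420 Pa.
CL = W/(q·S) = 2.0601×10^6 / (15420 × 194) = 0.6885.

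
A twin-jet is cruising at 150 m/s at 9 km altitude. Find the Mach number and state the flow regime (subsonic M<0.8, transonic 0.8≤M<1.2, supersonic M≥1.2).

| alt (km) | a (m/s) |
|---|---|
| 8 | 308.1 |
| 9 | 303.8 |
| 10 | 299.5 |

M = 0.494 (subsonic)

At 9 km, from the table: a = 303.8 m/s.
M = v/a = 150 / 303.8 = 0.494
M = 0.494 → subsonic.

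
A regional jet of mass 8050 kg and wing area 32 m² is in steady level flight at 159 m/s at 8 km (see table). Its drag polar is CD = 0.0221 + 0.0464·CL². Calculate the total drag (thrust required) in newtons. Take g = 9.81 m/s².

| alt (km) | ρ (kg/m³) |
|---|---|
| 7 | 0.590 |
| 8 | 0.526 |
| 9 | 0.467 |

At 8 km, from the table: ρ = 0.526 kg/m³.
Weight W = mg = 8050 × 9.81 = 78970 N; in level flight L = W.
q = ½ρv² = ½ × 0.526 × 159² = 6649 Pa.
Required CL = L/(qS) = 78970/(6649·32) = 0.3712.
CD = 0.0221 + 0.0464 × 0.3712² = 0.02849.
D = q·S·CD = 6649 × 32 × 0.02849 = 6062 N

D = 6060 N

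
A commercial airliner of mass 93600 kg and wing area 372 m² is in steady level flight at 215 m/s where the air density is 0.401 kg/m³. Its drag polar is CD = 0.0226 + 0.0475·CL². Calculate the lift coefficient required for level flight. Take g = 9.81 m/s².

CL = 0.266

In steady level flight, lift balances weight: W = mg = 93600 × 9.81 = 9.1822×10^5 N.
Dynamic pressure q = 0.5 × 0.401 × 215² = 9268 Pa.
CL = W/(q·S) = 9.1822×10^5 / (9268 × 372) = 0.2663.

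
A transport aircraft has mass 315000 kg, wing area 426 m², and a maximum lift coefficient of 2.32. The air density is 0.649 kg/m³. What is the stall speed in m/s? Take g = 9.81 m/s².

V_stall = 98.2 m/s

Weight W = mg = 315000 × 9.81 = 3.09×10^6 N.
V_stall = √(2W/(ρ·S·CL,max)) = √(2 × 3.09×10^6 / (0.649 × 426 × 2.32))
V_stall = √9635 = 98.2 m/s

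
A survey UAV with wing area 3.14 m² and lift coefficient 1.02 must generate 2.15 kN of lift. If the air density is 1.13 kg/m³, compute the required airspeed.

L = ½ρv²S·CL ⇒ v = √(2L/(ρ·S·CL))
v = √(2 × 2150 / (1.13 × 3.14 × 1.02)) = √1188 = 34.5 m/s

v = 34.5 m/s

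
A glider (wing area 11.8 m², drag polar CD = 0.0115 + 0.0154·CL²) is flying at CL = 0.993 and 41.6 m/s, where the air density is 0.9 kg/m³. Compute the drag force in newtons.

D = 245 N

CD = 0.0115 + 0.0154 × 0.993² = 0.02669
D = ½ρv²S·CD = ½ × 0.9 × 41.6² × 11.8 × 0.02669 = 245 N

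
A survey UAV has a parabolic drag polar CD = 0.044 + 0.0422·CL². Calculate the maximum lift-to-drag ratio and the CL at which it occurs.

For CD = CD0 + K·CL², (L/D)max occurs at CL* = √(CD0/K) and equals 1/(2√(K·CD0)).
(L/D)max = 1/(2√(0.0422 × 0.044)) = 1/(2 × 0.04309) = 11.6
CL* = √(0.044/0.0422) = 1.02

(L/D)max = 11.6, at CL = 1.02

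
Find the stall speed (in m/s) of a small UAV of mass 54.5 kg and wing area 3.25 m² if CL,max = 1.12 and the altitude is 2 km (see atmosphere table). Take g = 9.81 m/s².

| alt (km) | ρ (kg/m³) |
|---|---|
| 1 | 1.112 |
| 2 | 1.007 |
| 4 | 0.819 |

At 2 km, from the table: ρ = 1.007 kg/m³.
At stall, lift equals weight: L = W = m·g = 54.5 × 9.81 = 534.6 N.
From L = ½ρV²S·CL,max = W: V_stall = √(2W/(ρSCL,max)) = √(2·534.6/(1.007·3.25·1.12))
V_stall = √291.7 = 17.1 m/s

V_stall = 17.1 m/s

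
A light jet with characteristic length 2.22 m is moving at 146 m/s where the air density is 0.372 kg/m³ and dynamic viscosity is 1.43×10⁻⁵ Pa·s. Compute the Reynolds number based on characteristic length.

Re = 8.43×10^6

Re = ρ·v·c/μ = 0.372 × 146 × 2.22 / (1.43×10⁻⁵) = 8.43×10^6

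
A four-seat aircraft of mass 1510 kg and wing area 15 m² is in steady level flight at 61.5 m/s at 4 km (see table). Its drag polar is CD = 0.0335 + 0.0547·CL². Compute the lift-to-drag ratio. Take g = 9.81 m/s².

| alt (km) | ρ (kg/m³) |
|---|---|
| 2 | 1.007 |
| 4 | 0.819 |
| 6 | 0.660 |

At 4 km, from the table: ρ = 0.819 kg/m³.
In steady level flight, lift balances weight: W = mg = 1510 × 9.81 = 14813 N.
q = ½ρv² = ½ × 0.819 × 61.5² = 1549 Pa.
CL = W/(q·S) = 14813 / (1549 × 15) = 0.6376.
CD = 0.0335 + 0.0547 × 0.6376² = 0.05574.
L/D = CL/CD = 0.6376 / 0.05574 = 11.4

L/D = 11.4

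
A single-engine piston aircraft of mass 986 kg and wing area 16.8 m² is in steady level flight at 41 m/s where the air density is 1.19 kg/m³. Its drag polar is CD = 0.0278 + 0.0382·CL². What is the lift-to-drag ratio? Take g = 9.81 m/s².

L/D = 14.2

In steady level flight, lift balances weight: W = mg = 986 × 9.81 = 9672.7 N.
q = ½ρv² = ½ × 1.19 × 41² = 1000 Pa.
Required CL = L/(qS) = 9672.7/(1000·16.8) = 0.5756.
CD = 0.0278 + 0.0382 × 0.5756² = 0.04046.
L/D = CL/CD = 0.5756 / 0.04046 = 14.2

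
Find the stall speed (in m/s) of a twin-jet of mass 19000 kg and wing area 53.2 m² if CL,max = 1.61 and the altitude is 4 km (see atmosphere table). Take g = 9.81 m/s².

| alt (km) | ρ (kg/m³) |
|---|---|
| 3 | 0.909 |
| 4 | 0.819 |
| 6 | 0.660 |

At 4 km, from the table: ρ = 0.819 kg/m³.
Weight W = mg = 19000 × 9.81 = 1.864×10^5 N.
V_stall = √(2W/(ρ·S·CL,max)) = √(2 × 1.864×10^5 / (0.819 × 53.2 × 1.61))
V_stall = √5314 = 72.9 m/s

V_stall = 72.9 m/s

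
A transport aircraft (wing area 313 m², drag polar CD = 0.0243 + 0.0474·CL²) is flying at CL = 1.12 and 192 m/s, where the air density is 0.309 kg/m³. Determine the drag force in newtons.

D = 1.49×10^5 N

CD = 0.0243 + 0.0474 × 1.12² = 0.08376
D = ½ρv²S·CD = ½ × 0.309 × 192² × 313 × 0.08376 = 1.49×10^5 N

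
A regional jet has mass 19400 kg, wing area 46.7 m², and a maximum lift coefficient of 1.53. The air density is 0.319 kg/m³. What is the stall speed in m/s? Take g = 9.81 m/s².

V_stall = 129 m/s

Stall occurs when L = W at CL,max. W = mg = 19400 × 9.81 = 1.903×10^5 N.
V_stall = √(2W/(ρ·S·CL,max)) = √(2 × 1.903×10^5 / (0.319 × 46.7 × 1.53))
V_stall = √16700 = 129 m/s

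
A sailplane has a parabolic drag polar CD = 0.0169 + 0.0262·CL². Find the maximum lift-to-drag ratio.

For CD = CD0 + K·CL², (L/D)max occurs at CL* = √(CD0/K) and equals 1/(2√(K·CD0)).
(L/D)max = 1/(2√(0.0262 × 0.0169)) = 1/(2 × 0.02104) = 23.8

(L/D)max = 23.8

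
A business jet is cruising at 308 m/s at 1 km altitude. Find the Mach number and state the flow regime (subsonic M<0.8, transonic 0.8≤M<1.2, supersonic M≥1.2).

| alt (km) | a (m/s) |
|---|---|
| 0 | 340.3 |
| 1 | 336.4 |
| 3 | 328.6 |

M = 0.916 (transonic)

At 1 km, from the table: a = 336.4 m/s.
M = v/a = 308 / 336.4 = 0.916
M = 0.916 → transonic.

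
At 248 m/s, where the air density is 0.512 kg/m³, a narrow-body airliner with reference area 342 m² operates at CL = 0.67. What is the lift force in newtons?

L = 3.61×10^6 N

L = ½ρv²S·CL = ½ × 0.512 × 248² × 342 × 0.67 = 3.61×10^6 N ≈ 3610 kN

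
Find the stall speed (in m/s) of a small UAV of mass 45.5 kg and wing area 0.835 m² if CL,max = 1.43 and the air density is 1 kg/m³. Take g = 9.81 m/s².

Weight W = mg = 45.5 × 9.81 = 446.4 N.
V_stall = √(2W/(ρ·S·CL,max)) = √(2 × 446.4 / (1 × 0.835 × 1.43))
V_stall = √747.6 = 27.3 m/s

V_stall = 27.3 m/s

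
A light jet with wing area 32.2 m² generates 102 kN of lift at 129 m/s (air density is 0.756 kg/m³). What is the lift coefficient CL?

CL = 0.504

From L = ½ρv²S·CL, rearranging gives CL = 2L/(ρv²S).
CL = 2 × 1.02×10^5 / (0.756 × 129² × 32.2) = 0.504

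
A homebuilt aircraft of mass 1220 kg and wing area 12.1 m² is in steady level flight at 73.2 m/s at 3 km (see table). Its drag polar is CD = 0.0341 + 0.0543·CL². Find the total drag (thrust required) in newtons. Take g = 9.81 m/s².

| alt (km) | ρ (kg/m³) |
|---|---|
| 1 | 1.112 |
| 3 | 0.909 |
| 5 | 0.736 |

At 3 km, from the table: ρ = 0.909 kg/m³.
Level flight ⇒ L = W = m·g = 1220 × 9.81 = 11968 N.
q = ½ρv² = ½ × 0.909 × 73.2² = 2435 Pa.
CL = W/(q·S) = 11968 / (2435 × 12.1) = 0.4062.
CD = 0.0341 + 0.0543 × 0.4062² = 0.04306.
D = q·S·CD = 2435 × 12.1 × 0.04306 = 1269 N

D = 1270 N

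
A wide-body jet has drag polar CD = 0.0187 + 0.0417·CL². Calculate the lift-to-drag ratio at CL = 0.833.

L/D = 17.5

CD = 0.0187 + 0.0417 × 0.833² = 0.04764
L/D = CL/CD = 0.833 / 0.04764 = 17.5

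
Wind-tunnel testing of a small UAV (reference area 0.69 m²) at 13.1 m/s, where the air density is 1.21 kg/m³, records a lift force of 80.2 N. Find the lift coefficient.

From L = ½ρv²S·CL, rearranging gives CL = 2L/(ρv²S).
CL = 2 × 80.2 / (1.21 × 13.1² × 0.69) = 1.12

CL = 1.12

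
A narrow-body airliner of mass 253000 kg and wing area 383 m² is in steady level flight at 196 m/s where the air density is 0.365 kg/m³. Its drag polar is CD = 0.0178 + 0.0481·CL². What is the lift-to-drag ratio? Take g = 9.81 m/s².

Level flight ⇒ L = W = m·g = 253000 × 9.81 = 2.4819×10^6 N.
Dynamic pressure q = 0.5 × 0.365 × 196² = 7011 Pa.
Required CL = L/(qS) = 2.4819×10^6/(7011·383) = 0.9243.
CD = 0.0178 + 0.0481 × 0.9243² = 0.05889.
L/D = CL/CD = 0.9243 / 0.05889 = 15.7

L/D = 15.7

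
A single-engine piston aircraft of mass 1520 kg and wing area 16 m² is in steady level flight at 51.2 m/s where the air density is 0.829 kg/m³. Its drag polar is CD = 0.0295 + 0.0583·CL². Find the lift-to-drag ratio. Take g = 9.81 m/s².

L/D = 11.8

Level flight ⇒ L = W = m·g = 1520 × 9.81 = 14911 N.
Dynamic pressure q = 0.5 × 0.829 × 51.2² = 1087 Pa.
CL = 2W/(ρv²S) = 2×14911/(0.829×51.2²×16) = 0.8577.
CD = 0.0295 + 0.0583 × 0.8577² = 0.07239.
L/D = CL/CD = 0.8577 / 0.07239 = 11.8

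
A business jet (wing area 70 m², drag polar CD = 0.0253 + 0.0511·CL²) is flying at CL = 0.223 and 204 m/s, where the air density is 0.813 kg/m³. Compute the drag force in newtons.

CD = 0.0253 + 0.0511 × 0.223² = 0.02784
D = ½ρv²S·CD = ½ × 0.813 × 204² × 70 × 0.02784 = 33000 N

D = 33000 N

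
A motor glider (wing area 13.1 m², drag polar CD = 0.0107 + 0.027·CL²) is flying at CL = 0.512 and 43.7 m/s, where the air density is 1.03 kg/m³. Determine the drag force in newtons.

D = 229 N

CD = 0.0107 + 0.027 × 0.512² = 0.01778
D = ½ρv²S·CD = ½ × 1.03 × 43.7² × 13.1 × 0.01778 = 229 N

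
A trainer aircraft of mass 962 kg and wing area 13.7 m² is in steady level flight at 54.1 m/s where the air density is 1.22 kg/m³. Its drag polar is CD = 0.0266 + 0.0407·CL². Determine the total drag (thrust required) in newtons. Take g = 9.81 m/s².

In steady level flight, lift balances weight: W = mg = 962 × 9.81 = 9437.2 N.
Dynamic pressure q = 0.5 × 1.22 × 54.1² = 1785 Pa.
CL = 2W/(ρv²S) = 2×9437.2/(1.22×54.1²×13.7) = 0.3858.
CD = 0.0266 + 0.0407 × 0.3858² = 0.03266.
D = q·S·CD = 1785 × 13.7 × 0.03266 = 798.8 N

D = 799 N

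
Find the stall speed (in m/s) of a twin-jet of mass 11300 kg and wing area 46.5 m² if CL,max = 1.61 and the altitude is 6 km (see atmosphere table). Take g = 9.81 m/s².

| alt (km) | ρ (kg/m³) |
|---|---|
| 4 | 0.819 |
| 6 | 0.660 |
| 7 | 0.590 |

At 6 km, from the table: ρ = 0.660 kg/m³.
Weight W = mg = 11300 × 9.81 = 1.109×10^5 N.
V_stall = √(2W/(ρ·S·CL,max)) = √(2 × 1.109×10^5 / (0.66 × 46.5 × 1.61))
V_stall = √4487 = 67 m/s

V_stall = 67 m/s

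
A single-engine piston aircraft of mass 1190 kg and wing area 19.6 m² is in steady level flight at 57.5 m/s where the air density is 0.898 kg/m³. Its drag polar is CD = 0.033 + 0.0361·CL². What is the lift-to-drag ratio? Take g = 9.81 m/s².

L/D = 10.3

In steady level flight, lift balances weight: W = mg = 1190 × 9.81 = 11674 N.
q = ½ρv² = ½ × 0.898 × 57.5² = 1485 Pa.
CL = W/(q·S) = 11674 / (1485 × 19.6) = 0.4012.
CD = 0.033 + 0.0361 × 0.4012² = 0.03881.
L/D = CL/CD = 0.4012 / 0.03881 = 10.3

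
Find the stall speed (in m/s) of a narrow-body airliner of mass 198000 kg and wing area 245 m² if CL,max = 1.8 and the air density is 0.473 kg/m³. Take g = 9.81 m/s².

V_stall = 136 m/s

At stall, lift equals weight: L = W = m·g = 198000 × 9.81 = 1.942×10^6 N.
V_stall = √(2W/(ρ·S·CL,max)) = √(2 × 1.942×10^6 / (0.473 × 245 × 1.8))
V_stall = √18620 = 136 m/s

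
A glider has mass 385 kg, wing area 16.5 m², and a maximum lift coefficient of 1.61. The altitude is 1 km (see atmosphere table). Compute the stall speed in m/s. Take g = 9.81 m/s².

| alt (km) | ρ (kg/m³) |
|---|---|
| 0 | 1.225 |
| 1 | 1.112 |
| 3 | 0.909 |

V_stall = 16 m/s

At 1 km, from the table: ρ = 1.112 kg/m³.
Stall occurs when L = W at CL,max. W = mg = 385 × 9.81 = 3777 N.
V_stall = √(2W/(ρ·S·CL,max)) = √(2 × 3777 / (1.112 × 16.5 × 1.61))
V_stall = √255.7 = 16 m/s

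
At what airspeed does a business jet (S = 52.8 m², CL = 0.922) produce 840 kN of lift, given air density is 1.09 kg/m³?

L = ½ρv²S·CL ⇒ v = √(2L/(ρ·S·CL))
v = √(2 × 8.4×10^5 / (1.09 × 52.8 × 0.922)) = √31660 = 178 m/s

v = 178 m/s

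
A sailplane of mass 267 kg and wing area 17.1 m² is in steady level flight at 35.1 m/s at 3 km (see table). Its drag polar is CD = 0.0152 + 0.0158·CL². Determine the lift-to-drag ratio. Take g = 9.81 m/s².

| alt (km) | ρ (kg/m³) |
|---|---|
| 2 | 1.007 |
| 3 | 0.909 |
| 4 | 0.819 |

L/D = 16.7

At 3 km, from the table: ρ = 0.909 kg/m³.
Level flight ⇒ L = W = m·g = 267 × 9.81 = 2619.3 N.
Dynamic pressure q = 0.5 × 0.909 × 35.1² = 559.9 Pa.
Required CL = L/(qS) = 2619.3/(559.9·17.1) = 0.2735.
CD = 0.0152 + 0.0158 × 0.2735² = 0.01638.
L/D = CL/CD = 0.2735 / 0.01638 = 16.7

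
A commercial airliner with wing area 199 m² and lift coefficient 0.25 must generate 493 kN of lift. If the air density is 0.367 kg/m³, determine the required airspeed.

L = ½ρv²S·CL ⇒ v = √(2L/(ρ·S·CL))
v = √(2 × 4.93×10^5 / (0.367 × 199 × 0.25)) = √54000 = 232 m/s

v = 232 m/s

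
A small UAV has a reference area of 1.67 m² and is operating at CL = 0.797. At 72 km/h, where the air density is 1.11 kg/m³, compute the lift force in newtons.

Convert speed: v = 72 km/h ÷ 3.6 = 20 m/s.
Dynamic pressure q = ½ρv² = ½ × 1.11 × 20² = 222 Pa.
L = q·S·CL = 222 × 1.67 × 0.797 = 295 N

L = 295 N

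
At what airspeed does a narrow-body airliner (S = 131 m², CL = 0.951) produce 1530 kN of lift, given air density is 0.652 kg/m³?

v = 194 m/s

L = ½ρv²S·CL ⇒ v = √(2L/(ρ·S·CL))
v = √(2 × 1.53×10^6 / (0.652 × 131 × 0.951)) = √37670 = 194 m/s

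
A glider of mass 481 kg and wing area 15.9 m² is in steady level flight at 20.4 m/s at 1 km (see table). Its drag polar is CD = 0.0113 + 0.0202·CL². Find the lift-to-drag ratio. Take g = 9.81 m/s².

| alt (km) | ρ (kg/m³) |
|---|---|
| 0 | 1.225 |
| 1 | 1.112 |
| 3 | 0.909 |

L/D = 28.8

At 1 km, from the table: ρ = 1.112 kg/m³.
Level flight ⇒ L = W = m·g = 481 × 9.81 = 4718.6 N.
q = ½ρv² = ½ × 1.112 × 20.4² = 231.4 Pa.
Required CL = L/(qS) = 4718.6/(231.4·15.9) = 1.283.
CD = 0.0113 + 0.0202 × 1.283² = 0.04453.
L/D = CL/CD = 1.283 / 0.04453 = 28.8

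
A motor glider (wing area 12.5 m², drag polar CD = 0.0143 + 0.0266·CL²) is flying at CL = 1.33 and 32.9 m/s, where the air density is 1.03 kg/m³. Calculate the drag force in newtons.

D = 428 N

CD = 0.0143 + 0.0266 × 1.33² = 0.06135
D = ½ρv²S·CD = ½ × 1.03 × 32.9² × 12.5 × 0.06135 = 428 N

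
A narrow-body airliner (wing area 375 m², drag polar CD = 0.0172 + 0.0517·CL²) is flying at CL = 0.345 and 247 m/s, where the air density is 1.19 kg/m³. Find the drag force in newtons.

D = 3.18×10^5 N

CD = 0.0172 + 0.0517 × 0.345² = 0.02335
D = ½ρv²S·CD = ½ × 1.19 × 247² × 375 × 0.02335 = 3.18×10^5 N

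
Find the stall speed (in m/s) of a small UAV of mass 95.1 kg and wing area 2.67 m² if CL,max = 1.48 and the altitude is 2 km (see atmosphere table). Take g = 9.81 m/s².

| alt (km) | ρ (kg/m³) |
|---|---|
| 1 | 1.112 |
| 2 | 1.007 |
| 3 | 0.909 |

At 2 km, from the table: ρ = 1.007 kg/m³.
Stall occurs when L = W at CL,max. W = mg = 95.1 × 9.81 = 932.9 N.
V_stall = √(2W/(ρ·S·CL,max)) = √(2 × 932.9 / (1.007 × 2.67 × 1.48))
V_stall = √468.9 = 21.7 m/s

V_stall = 21.7 m/s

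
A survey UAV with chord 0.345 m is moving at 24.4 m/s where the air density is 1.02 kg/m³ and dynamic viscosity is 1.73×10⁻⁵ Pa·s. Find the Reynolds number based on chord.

Re = ρ·v·c/μ = 1.02 × 24.4 × 0.345 / (1.73×10⁻⁵) = 4.96×10^5

Re = 4.96×10^5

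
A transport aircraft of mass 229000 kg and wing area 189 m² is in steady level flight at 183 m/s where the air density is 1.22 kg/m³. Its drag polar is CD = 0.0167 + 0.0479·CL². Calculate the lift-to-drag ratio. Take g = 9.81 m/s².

In steady level flight, lift balances weight: W = mg = 229000 × 9.81 = 2.2465×10^6 N.
Dynamic pressure q = 0.5 × 1.22 × 183² = 20430 Pa.
CL = 2W/(ρv²S) = 2×2.2465×10^6/(1.22×183²×189) = 0.5818.
CD = 0.0167 + 0.0479 × 0.5818² = 0.03292.
L/D = CL/CD = 0.5818 / 0.03292 = 17.7

L/D = 17.7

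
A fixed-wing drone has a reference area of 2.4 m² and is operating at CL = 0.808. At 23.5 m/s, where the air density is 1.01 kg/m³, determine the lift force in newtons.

Dynamic pressure q = ½ρv² = ½ × 1.01 × 23.5² = 278.9 Pa.
L = q·S·CL = 278.9 × 2.4 × 0.808 = 541 N

L = 541 N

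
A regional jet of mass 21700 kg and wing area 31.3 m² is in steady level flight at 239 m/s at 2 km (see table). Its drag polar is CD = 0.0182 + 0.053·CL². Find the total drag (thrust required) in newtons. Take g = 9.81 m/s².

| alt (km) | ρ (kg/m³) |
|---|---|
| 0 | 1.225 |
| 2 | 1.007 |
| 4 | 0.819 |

D = 19100 N

At 2 km, from the table: ρ = 1.007 kg/m³.
Weight W = mg = 21700 × 9.81 = 2.1288×10^5 N; in level flight L = W.
q = ½ρv² = ½ × 1.007 × 239² = 28760 Pa.
Required CL = L/(qS) = 2.1288×10^5/(28760·31.3) = 0.2365.
CD = 0.0182 + 0.053 × 0.2365² = 0.02116.
D = q·S·CD = 28760 × 31.3 × 0.02116 = 19050 N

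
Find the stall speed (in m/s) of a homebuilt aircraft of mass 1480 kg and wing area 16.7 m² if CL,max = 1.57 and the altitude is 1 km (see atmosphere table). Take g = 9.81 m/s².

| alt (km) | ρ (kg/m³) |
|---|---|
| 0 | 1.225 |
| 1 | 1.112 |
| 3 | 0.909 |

V_stall = 31.6 m/s

At 1 km, from the table: ρ = 1.112 kg/m³.
Weight W = mg = 1480 × 9.81 = 14520 N.
V_stall = √(2W/(ρ·S·CL,max)) = √(2 × 14520 / (1.112 × 16.7 × 1.57))
V_stall = √996 = 31.6 m/s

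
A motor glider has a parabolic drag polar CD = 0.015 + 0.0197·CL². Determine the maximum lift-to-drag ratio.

(L/D)max = 29.1

For CD = CD0 + K·CL², (L/D)max occurs at CL* = √(CD0/K) and equals 1/(2√(K·CD0)).
(L/D)max = 1/(2√(0.0197 × 0.015)) = 1/(2 × 0.01719) = 29.1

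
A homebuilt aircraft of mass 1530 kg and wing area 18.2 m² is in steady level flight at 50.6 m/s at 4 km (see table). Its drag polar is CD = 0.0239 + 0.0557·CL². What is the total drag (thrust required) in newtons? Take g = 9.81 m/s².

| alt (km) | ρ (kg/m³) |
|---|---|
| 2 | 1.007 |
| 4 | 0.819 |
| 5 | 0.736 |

D = 1110 N

At 4 km, from the table: ρ = 0.819 kg/m³.
Weight W = mg = 1530 × 9.81 = 15009 N; in level flight L = W.
Dynamic pressure q = 0.5 × 0.819 × 50.6² = 1048 Pa.
CL = W/(q·S) = 15009 / (1048 × 18.2) = 0.7866.
CD = 0.0239 + 0.0557 × 0.7866² = 0.05836.
D = q·S·CD = 1048 × 18.2 × 0.05836 = 1114 N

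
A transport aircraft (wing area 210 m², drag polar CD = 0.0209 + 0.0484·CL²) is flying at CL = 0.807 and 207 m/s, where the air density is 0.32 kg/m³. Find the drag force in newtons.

CD = 0.0209 + 0.0484 × 0.807² = 0.05242
D = ½ρv²S·CD = ½ × 0.32 × 207² × 210 × 0.05242 = 75500 N

D = 75500 N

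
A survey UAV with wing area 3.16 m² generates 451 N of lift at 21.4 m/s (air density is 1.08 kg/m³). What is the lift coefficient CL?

CL = 0.577

From L = ½ρv²S·CL, rearranging gives CL = 2L/(ρv²S).
CL = 2 × 451 / (1.08 × 21.4² × 3.16) = 0.577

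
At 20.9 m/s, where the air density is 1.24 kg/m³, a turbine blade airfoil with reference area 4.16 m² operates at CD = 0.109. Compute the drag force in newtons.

D = 123 N

Dynamic pressure q = ½ρv² = ½ × 1.24 × 20.9² = 270.8 Pa.
D = q·S·CD = 270.8 × 4.16 × 0.109 = 123 N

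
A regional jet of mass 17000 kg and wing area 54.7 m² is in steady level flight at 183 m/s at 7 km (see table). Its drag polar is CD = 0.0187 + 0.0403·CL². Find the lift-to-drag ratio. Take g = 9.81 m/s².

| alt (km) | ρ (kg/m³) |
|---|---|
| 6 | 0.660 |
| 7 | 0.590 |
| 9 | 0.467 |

At 7 km, from the table: ρ = 0.590 kg/m³.
Weight W = mg = 17000 × 9.81 = 1.6677×10^5 N; in level flight L = W.
Dynamic pressure q = 0.5 × 0.59 × 183² = 9879 Pa.
CL = 2W/(ρv²S) = 2×1.6677×10^5/(0.59×183²×54.7) = 0.3086.
CD = 0.0187 + 0.0403 × 0.3086² = 0.02254.
L/D = CL/CD = 0.3086 / 0.02254 = 13.7

L/D = 13.7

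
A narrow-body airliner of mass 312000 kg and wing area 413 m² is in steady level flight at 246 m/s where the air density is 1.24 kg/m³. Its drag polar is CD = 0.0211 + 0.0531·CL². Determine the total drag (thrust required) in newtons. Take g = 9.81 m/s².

D = 3.59×10^5 N

Weight W = mg = 312000 × 9.81 = 3.0607×10^6 N; in level flight L = W.
Dynamic pressure q = 0.5 × 1.24 × 246² = 37520 Pa.
CL = 2W/(ρv²S) = 2×3.0607×10^6/(1.24×246²×413) = 0.1975.
CD = 0.0211 + 0.0531 × 0.1975² = 0.02317.
D = q·S·CD = 37520 × 413 × 0.02317 = 3.591×10^5 N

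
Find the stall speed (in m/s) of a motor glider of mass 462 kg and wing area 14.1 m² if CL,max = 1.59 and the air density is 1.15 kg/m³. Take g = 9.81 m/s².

V_stall = 18.8 m/s

At stall, lift equals weight: L = W = m·g = 462 × 9.81 = 4532 N.
From L = ½ρV²S·CL,max = W: V_stall = √(2W/(ρSCL,max)) = √(2·4532/(1.15·14.1·1.59))
V_stall = √351.6 = 18.8 m/s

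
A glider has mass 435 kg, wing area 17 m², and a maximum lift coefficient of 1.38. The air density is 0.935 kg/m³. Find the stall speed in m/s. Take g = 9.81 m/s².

V_stall = 19.7 m/s

At stall, lift equals weight: L = W = m·g = 435 × 9.81 = 4267 N.
From L = ½ρV²S·CL,max = W: V_stall = √(2W/(ρSCL,max)) = √(2·4267/(0.935·17·1.38))
V_stall = √389.1 = 19.7 m/s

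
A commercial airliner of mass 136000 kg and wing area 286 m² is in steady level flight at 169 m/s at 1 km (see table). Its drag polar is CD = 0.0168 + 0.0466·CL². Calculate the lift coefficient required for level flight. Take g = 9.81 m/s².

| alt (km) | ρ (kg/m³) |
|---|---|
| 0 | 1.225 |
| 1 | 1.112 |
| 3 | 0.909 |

At 1 km, from the table: ρ = 1.112 kg/m³.
Weight W = mg = 136000 × 9.81 = 1.3342×10^6 N; in level flight L = W.
Dynamic pressure q = 0.5 × 1.112 × 169² = 15880 Pa.
CL = 2W/(ρv²S) = 2×1.3342×10^6/(1.112×169²×286) = 0.2938.

CL = 0.294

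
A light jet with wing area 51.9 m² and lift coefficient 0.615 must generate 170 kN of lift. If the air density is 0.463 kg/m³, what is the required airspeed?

L = ½ρv²S·CL ⇒ v = √(2L/(ρ·S·CL))
v = √(2 × 1.7×10^5 / (0.463 × 51.9 × 0.615)) = √23010 = 152 m/s

v = 152 m/s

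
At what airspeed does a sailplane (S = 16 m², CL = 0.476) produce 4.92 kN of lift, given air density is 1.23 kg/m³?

v = 32.4 m/s

L = ½ρv²S·CL ⇒ v = √(2L/(ρ·S·CL))
v = √(2 × 4920 / (1.23 × 16 × 0.476)) = √1050 = 32.4 m/s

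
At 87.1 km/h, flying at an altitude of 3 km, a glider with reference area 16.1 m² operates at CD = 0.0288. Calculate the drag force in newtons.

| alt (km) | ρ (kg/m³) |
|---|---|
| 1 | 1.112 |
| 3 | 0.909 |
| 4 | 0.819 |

D = 123 N

At 3 km, from the table: ρ = 0.909 kg/m³.
Convert speed: v = 87.1 km/h ÷ 3.6 = 24.19 m/s.
D = ½ρv²S·CD = ½ × 0.909 × 24.19² × 16.1 × 0.0288 = 123 N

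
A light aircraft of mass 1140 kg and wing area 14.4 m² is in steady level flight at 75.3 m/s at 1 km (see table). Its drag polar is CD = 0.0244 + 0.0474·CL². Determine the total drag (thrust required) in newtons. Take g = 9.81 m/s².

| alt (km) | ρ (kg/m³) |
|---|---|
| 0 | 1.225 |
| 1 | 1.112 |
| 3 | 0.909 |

D = 1240 N

At 1 km, from the table: ρ = 1.112 kg/m³.
Level flight ⇒ L = W = m·g = 1140 × 9.81 = 11183 N.
Dynamic pressure q = 0.5 × 1.112 × 75.3² = 3153 Pa.
Required CL = L/(qS) = 11183/(3153·14.4) = 0.2463.
CD = 0.0244 + 0.0474 × 0.2463² = 0.02728.
D = q·S·CD = 3153 × 14.4 × 0.02728 = 1238 N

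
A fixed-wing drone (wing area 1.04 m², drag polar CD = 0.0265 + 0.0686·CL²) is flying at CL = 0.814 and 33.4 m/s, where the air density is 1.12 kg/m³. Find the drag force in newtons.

D = 46.7 N

CD = 0.0265 + 0.0686 × 0.814² = 0.07195
D = ½ρv²S·CD = ½ × 1.12 × 33.4² × 1.04 × 0.07195 = 46.7 N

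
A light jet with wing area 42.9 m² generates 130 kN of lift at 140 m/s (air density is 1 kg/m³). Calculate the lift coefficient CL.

CL = 0.309

From L = ½ρv²S·CL, rearranging gives CL = 2L/(ρv²S).
CL = 2 × 1.3×10^5 / (1 × 140² × 42.9) = 0.309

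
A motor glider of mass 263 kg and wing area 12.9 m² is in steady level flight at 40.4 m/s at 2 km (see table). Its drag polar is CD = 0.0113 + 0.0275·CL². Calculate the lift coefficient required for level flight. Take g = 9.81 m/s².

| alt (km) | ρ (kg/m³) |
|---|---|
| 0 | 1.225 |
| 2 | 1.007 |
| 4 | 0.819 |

CL = 0.243

At 2 km, from the table: ρ = 1.007 kg/m³.
Weight W = mg = 263 × 9.81 = 2580 N; in level flight L = W.
Dynamic pressure q = 0.5 × 1.007 × 40.4² = 821.8 Pa.
CL = 2W/(ρv²S) = 2×2580/(1.007×40.4²×12.9) = 0.2434.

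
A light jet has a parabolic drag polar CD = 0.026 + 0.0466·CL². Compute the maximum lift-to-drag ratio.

For CD = CD0 + K·CL², (L/D)max occurs at CL* = √(CD0/K) and equals 1/(2√(K·CD0)).
(L/D)max = 1/(2√(0.0466 × 0.026)) = 1/(2 × 0.03481) = 14.4

(L/D)max = 14.4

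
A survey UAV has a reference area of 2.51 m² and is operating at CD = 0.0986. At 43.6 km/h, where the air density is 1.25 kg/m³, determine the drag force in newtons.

D = 22.7 N

Convert speed: v = 43.6 km/h ÷ 3.6 = 12.11 m/s.
D = ½ρv²S·CD = ½ × 1.25 × 12.11² × 2.51 × 0.0986 = 22.7 N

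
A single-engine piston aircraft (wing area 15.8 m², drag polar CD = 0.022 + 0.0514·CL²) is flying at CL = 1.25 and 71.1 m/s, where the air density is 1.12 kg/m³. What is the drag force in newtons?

CD = 0.022 + 0.0514 × 1.25² = 0.1023
D = ½ρv²S·CD = ½ × 1.12 × 71.1² × 15.8 × 0.1023 = 4580 N

D = 4580 N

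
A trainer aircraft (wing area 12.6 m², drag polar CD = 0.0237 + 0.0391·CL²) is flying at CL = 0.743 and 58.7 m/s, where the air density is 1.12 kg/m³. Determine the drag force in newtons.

CD = 0.0237 + 0.0391 × 0.743² = 0.04529
D = ½ρv²S·CD = ½ × 1.12 × 58.7² × 12.6 × 0.04529 = 1100 N

D = 1100 N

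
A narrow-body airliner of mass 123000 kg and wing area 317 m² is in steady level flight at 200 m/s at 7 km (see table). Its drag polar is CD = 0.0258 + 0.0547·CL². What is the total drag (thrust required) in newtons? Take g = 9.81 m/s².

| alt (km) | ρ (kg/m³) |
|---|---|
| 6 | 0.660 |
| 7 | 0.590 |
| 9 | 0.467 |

At 7 km, from the table: ρ = 0.590 kg/m³.
In steady level flight, lift balances weight: W = mg = 123000 × 9.81 = 1.2066×10^6 N.
q = ½ρv² = ½ × 0.59 × 200² = 11800 Pa.
Required CL = L/(qS) = 1.2066×10^6/(11800·317) = 0.3226.
CD = 0.0258 + 0.0547 × 0.3226² = 0.03149.
D = q·S·CD = 11800 × 317 × 0.03149 = 1.178×10^5 N

D = 1.18×10^5 N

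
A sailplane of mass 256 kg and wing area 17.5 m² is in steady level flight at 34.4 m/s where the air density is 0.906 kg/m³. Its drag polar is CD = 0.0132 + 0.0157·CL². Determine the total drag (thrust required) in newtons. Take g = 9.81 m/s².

In steady level flight, lift balances weight: W = mg = 256 × 9.81 = 2511.4 N.
q = ½ρv² = ½ × 0.906 × 34.4² = 536.1 Pa.
Required CL = L/(qS) = 2511.4/(536.1·17.5) = 0.2677.
CD = 0.0132 + 0.0157 × 0.2677² = 0.01433.
D = q·S·CD = 536.1 × 17.5 × 0.01433 = 134.4 N

D = 134 N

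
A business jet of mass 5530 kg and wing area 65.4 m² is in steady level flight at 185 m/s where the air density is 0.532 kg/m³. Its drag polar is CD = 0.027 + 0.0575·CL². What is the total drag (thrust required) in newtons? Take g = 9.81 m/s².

D = 16400 N

Weight W = mg = 5530 × 9.81 = 54249 N; in level flight L = W.
q = ½ρv² = ½ × 0.532 × 185² = 9104 Pa.
CL = 2W/(ρv²S) = 2×54249/(0.532×185²×65.4) = 0.09112.
CD = 0.027 + 0.0575 × 0.09112² = 0.02748.
D = q·S·CD = 9104 × 65.4 × 0.02748 = 16360 N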